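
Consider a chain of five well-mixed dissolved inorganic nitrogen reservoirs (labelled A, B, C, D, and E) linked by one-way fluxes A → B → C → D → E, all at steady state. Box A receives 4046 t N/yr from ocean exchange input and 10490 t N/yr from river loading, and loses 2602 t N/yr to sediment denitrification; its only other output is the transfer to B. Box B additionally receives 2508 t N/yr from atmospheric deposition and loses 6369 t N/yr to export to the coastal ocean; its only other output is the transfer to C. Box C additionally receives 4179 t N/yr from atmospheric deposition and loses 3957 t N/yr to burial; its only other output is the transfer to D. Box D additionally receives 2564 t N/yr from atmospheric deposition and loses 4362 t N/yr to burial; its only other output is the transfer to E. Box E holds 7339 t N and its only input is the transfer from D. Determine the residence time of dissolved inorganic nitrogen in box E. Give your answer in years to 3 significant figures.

Box A: F(A→B) = (4046 + 10490) − 2602 = 11934 t N/yr.
Box B: F(B→C) = (11934 + 2508) − 6369 = 8073.0 t N/yr.
Box C: F(C→D) = (8073.0 + 4179) − 3957 = 8295.0 t N/yr.
Box D: F(D→E) = (8295.0 + 2564) − 4362 = 6497.0 t N/yr.
Box E throughput = its input = 6497.0 t N/yr; τ = 7339 / 6497.0 = 1.130 yr.

1.13 yr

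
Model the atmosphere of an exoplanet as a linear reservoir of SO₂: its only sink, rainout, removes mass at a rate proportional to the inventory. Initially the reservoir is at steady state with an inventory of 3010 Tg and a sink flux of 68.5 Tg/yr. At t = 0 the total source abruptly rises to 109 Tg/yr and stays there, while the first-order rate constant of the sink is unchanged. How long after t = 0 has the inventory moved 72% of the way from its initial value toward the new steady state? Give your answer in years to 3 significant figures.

55.9 yr

τ = M₀/F₀ = 3010/68.5 = 43.94 yr.
The remaining gap fraction is e^(−t/τ); 72% covered ⇒ e^(−t/τ) = 0.280.
t = −τ ln(0.280) = 43.94 × 1.273 = 55.94 yr.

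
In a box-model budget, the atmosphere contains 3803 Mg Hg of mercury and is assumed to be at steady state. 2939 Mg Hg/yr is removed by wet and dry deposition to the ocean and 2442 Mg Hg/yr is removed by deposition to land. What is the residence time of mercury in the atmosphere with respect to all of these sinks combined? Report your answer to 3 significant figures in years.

0.707 yr

Total removal flux = 2939 + 2442 = 5381.0 Mg Hg/yr.
τ = M / ΣF_out = 3803 / 5381.0 = 0.7067 yr.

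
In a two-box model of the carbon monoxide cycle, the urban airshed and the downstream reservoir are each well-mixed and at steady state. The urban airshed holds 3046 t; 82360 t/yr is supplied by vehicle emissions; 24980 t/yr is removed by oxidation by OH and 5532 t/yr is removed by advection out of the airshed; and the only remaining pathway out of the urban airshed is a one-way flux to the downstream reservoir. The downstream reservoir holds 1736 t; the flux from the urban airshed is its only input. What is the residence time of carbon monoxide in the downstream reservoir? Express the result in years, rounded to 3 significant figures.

0.0335 yr

Balance the urban airshed: ΣF_in = 82360 t/yr.
Flux to the downstream reservoir = ΣF_in − (24980 + 5532) = 51848 t/yr.
At steady state the output of the downstream reservoir equals its input, 51848 t/yr.
τ = M / F = 1736 / 51848 = 0.03348 yr.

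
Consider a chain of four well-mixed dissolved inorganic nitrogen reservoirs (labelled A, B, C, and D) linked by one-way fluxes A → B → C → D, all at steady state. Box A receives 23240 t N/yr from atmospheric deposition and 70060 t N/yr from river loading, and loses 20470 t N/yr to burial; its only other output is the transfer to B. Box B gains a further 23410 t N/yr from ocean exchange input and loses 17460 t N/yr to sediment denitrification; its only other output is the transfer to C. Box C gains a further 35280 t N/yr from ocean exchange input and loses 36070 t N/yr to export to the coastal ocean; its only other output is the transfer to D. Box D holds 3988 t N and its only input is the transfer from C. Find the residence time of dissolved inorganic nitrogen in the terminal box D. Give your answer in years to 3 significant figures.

Box A: F(A→B) = (23240 + 70060) − 20470 = 72830 t N/yr.
Box B: F(B→C) = (72830 + 23410) − 17460 = 78780 t N/yr.
Box C: F(C→D) = (78780 + 35280) − 36070 = 77990 t N/yr.
Box D throughput = its input = 77990 t N/yr; τ = 3988 / 77990 = 0.05113 yr.

0.0511 yr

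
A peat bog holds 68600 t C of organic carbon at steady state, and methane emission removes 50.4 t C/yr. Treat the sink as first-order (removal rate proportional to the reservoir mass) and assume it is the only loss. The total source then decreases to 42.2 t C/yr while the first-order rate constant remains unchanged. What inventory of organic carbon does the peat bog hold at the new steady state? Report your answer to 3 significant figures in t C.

Rate constant k = F/M = 50.4 / 68600 = 0.0007347 yr⁻¹.
At the new steady state, source = k·M_new ⇒ M_new = 42.2 / 0.0007347 = 57440 t C.
(Equivalently M_new = M × F_new/F_old = 68600 × 42.2/50.4.)

57400 t C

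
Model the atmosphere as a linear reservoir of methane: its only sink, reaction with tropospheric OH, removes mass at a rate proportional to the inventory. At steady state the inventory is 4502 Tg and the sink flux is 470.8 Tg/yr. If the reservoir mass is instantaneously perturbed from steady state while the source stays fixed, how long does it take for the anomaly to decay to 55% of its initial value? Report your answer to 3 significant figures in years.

For a linear reservoir the anomaly decays as exp(−t/τ) with τ = M/F = 4502/470.8 = 9.562 yr.
exp(−t/τ) = 0.55 ⇒ t = −τ ln(0.55) = 9.562 × 0.5978 = 5.717 yr.

5.72 yr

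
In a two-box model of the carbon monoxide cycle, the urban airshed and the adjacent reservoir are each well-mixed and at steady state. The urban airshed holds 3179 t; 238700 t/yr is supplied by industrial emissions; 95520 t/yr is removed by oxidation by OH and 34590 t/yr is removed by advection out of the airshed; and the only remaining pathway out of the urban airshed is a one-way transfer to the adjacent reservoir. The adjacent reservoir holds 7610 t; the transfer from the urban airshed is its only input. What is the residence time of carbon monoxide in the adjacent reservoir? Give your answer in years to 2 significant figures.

0.070 yr

Balance the urban airshed: ΣF_in = 238700 t/yr.
Transfer to the adjacent reservoir = ΣF_in − (95520 + 34590) = 108590 t/yr.
At steady state the output of the adjacent reservoir equals its input, 108590 t/yr.
τ = M / F = 7610 / 108590 = 0.07008 yr.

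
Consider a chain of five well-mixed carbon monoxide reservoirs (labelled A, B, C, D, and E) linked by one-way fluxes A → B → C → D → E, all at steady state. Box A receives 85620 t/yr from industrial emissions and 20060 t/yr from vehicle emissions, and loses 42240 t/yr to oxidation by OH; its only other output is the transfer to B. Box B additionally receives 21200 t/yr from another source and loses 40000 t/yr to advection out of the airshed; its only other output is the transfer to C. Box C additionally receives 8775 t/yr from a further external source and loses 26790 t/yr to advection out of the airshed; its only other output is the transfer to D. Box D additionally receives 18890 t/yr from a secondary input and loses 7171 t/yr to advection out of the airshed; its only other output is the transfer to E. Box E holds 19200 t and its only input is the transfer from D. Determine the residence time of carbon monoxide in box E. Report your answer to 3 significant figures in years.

0.501 yr

Box A: F(A→B) = (85620 + 20060) − 42240 = 63440 t/yr.
Box B: F(B→C) = (63440 + 21200) − 40000 = 44640 t/yr.
Box C: F(C→D) = (44640 + 8775) − 26790 = 26625 t/yr.
Box D: F(D→E) = (26625 + 18890) − 7171 = 38344 t/yr.
Box E throughput = its input = 38344 t/yr; τ = 19200 / 38344 = 0.5007 yr.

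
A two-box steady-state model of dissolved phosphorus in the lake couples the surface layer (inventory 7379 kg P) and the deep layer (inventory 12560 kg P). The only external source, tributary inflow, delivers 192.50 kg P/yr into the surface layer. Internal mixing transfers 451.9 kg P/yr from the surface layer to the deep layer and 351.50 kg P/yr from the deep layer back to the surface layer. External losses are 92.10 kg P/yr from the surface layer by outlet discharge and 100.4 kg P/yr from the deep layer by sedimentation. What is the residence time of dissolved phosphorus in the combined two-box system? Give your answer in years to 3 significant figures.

104 yr

For the system as a whole, the A↔B exchange is internal and contributes nothing to the throughput; only the external sinks remove mass.
M_total = 7379 + 12560 = 19939 kg P.
ΣF_external_out = 92.10 + 100.4 = 192.50 kg P/yr.
τ = M_total / ΣF_ext = 19939 / 192.50 = 103.6 yr.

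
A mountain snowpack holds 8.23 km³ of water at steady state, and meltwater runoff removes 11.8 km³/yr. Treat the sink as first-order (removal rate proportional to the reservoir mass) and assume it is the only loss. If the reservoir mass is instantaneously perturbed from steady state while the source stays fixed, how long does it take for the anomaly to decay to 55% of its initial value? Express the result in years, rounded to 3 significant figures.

For a linear reservoir the anomaly decays as exp(−t/τ) with τ = M/F = 8.23/11.8 = 0.6975 yr.
exp(−t/τ) = 0.55 ⇒ t = −τ ln(0.55) = 0.6975 × 0.5978 = 0.4170 yr.

0.417 yr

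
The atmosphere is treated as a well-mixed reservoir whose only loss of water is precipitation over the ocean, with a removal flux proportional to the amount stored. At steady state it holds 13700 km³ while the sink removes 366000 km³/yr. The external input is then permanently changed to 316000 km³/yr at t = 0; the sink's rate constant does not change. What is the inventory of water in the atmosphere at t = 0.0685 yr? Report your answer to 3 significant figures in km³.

τ = M₀/F₀ = 13700/366000 = 0.03743 yr; rate constant k = 1/τ.
New steady state M_∞ = F₁/k = F₁·τ = 316000 × 0.03743 = 11828 km³.
M(t) = M_∞ + (M₀ − M_∞)·e^(−t/τ); t/τ = 0.0685/0.03743 = 1.830, so e^(−t/τ) = 0.1604.
M(t) = 11828 + 1872 × 0.1604 = 12129 km³.

12100 km³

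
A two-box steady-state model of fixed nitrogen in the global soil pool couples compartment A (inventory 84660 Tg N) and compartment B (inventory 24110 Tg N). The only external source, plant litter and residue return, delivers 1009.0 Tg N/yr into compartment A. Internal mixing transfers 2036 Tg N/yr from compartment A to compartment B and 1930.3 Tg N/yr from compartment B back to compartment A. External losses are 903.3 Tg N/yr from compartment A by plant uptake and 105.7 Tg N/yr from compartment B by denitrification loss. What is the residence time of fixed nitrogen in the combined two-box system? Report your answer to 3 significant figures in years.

For the system as a whole, the A↔B exchange is internal and contributes nothing to the throughput; only the external sinks remove mass.
M_total = 84660 + 24110 = 108770 Tg N.
ΣF_external_out = 903.3 + 105.7 = 1009.0 Tg N/yr.
τ = M_total / ΣF_ext = 108770 / 1009.0 = 107.8 yr.

108 yr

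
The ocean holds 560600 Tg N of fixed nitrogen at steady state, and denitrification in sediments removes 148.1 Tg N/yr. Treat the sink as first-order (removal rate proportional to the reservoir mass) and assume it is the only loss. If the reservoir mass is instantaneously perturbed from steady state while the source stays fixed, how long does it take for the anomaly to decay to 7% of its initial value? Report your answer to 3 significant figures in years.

10100 yr

For a linear reservoir the anomaly decays as exp(−t/τ) with τ = M/F = 560600/148.1 = 3785 yr.
exp(−t/τ) = 0.07 ⇒ t = −τ ln(0.07) = 3785 × 2.659 = 10070 yr.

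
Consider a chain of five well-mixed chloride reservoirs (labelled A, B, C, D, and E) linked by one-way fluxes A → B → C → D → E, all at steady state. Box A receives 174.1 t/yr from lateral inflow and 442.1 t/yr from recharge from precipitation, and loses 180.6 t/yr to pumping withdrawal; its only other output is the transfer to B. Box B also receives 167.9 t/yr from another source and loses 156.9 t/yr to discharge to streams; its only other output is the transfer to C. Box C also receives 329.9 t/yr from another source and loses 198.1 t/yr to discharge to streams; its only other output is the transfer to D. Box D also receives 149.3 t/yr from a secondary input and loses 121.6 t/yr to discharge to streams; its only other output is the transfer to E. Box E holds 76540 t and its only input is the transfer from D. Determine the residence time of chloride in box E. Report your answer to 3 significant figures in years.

Box A: F(A→B) = (174.1 + 442.1) − 180.6 = 435.60 t/yr.
Box B: F(B→C) = (435.60 + 167.9) − 156.9 = 446.60 t/yr.
Box C: F(C→D) = (446.60 + 329.9) − 198.1 = 578.40 t/yr.
Box D: F(D→E) = (578.40 + 149.3) − 121.6 = 606.10 t/yr.
Box E throughput = its input = 606.10 t/yr; τ = 76540 / 606.10 = 126.3 yr.

126 yr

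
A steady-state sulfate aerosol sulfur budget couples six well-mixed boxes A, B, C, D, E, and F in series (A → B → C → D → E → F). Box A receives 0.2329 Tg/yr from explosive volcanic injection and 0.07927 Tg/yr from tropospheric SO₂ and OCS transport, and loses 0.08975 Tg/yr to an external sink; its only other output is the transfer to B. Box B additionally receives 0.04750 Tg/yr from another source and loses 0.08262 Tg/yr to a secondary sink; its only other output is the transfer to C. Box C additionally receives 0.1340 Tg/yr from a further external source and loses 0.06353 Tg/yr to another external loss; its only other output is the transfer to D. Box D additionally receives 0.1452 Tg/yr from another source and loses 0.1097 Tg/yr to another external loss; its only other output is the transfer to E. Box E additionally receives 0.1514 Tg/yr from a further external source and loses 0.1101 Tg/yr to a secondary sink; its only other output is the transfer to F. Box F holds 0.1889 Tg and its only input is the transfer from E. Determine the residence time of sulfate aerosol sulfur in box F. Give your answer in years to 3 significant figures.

Box A: F(A→B) = (0.2329 + 0.07927) − 0.08975 = 0.22242 Tg/yr.
Box B: F(B→C) = (0.22242 + 0.04750) − 0.08262 = 0.18730 Tg/yr.
Box C: F(C→D) = (0.18730 + 0.1340) − 0.06353 = 0.25777 Tg/yr.
Box D: F(D→E) = (0.25777 + 0.1452) − 0.1097 = 0.29327 Tg/yr.
Box E: F(E→F) = (0.29327 + 0.1514) − 0.1101 = 0.33457 Tg/yr.
Box F throughput = its input = 0.33457 Tg/yr; τ = 0.1889 / 0.33457 = 0.5646 yr.

0.565 yr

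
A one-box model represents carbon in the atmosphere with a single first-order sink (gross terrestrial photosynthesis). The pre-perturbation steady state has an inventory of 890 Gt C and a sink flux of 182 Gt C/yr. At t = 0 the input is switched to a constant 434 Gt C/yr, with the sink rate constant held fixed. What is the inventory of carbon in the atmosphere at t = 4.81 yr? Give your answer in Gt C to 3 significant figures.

1660 Gt C

τ = M₀/F₀ = 890/182 = 4.890 yr; rate constant k = 1/τ.
New steady state M_∞ = F₁/k = F₁·τ = 434 × 4.890 = 2122.3 Gt C.
M(t) = M_∞ + (M₀ − M_∞)·e^(−t/τ); t/τ = 4.81/4.890 = 0.9836, so e^(−t/τ) = 0.3740.
M(t) = 2122.3 − 1232 × 0.3740 = 1661.5 Gt C.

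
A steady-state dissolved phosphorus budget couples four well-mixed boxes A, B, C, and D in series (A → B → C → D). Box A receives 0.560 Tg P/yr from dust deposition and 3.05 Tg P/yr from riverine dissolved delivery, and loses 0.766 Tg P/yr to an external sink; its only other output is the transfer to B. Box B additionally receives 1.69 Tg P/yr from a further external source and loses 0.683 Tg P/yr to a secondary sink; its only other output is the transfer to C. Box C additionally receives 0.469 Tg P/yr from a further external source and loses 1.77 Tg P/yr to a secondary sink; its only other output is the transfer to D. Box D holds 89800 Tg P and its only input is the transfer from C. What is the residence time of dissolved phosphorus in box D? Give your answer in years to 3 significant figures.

Box A: F(A→B) = (0.560 + 3.05) − 0.766 = 2.8440 Tg P/yr.
Box B: F(B→C) = (2.8440 + 1.69) − 0.683 = 3.8510 Tg P/yr.
Box C: F(C→D) = (3.8510 + 0.469) − 1.77 = 2.5500 Tg P/yr.
Box D throughput = its input = 2.5500 Tg P/yr; τ = 89800 / 2.5500 = 35220 yr.

35200 yr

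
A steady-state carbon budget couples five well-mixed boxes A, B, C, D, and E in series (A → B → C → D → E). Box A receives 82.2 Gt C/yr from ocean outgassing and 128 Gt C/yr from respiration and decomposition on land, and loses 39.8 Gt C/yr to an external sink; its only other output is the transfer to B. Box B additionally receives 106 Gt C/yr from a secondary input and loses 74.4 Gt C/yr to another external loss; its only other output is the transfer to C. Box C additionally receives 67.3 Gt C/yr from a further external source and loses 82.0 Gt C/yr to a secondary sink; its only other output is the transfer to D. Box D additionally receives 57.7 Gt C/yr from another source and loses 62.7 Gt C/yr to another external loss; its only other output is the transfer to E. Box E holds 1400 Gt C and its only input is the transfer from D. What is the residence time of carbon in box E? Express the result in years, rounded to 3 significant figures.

Box A: F(A→B) = (82.2 + 128) − 39.8 = 170.40 Gt C/yr.
Box B: F(B→C) = (170.40 + 106) − 74.4 = 202.00 Gt C/yr.
Box C: F(C→D) = (202.00 + 67.3) − 82.0 = 187.30 Gt C/yr.
Box D: F(D→E) = (187.30 + 57.7) − 62.7 = 182.30 Gt C/yr.
Box E throughput = its input = 182.30 Gt C/yr; τ = 1400 / 182.30 = 7.680 yr.

7.68 yr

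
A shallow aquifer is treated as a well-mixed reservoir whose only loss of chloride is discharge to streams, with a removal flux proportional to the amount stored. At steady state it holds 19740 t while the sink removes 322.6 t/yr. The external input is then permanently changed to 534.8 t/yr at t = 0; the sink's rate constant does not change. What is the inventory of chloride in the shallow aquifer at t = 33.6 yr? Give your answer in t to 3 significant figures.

25200 t

The sink rate constant is k = F₀/M₀ = 322.6/19740 = 0.01634 yr⁻¹.
Solving dM/dt = F₁ − kM with M(0) = M₀ gives M(t) = F₁/k + (M₀ − F₁/k)·e^(−kt).
F₁/k = 534.8/0.01634 = 32725 t; kt = 0.01634 × 33.6 = 0.5491, e^(−kt) = 0.5775.
M(33.6) = 32725 + (19740 − 32725) × 0.5775 = 32725 − 7498 = 25226 t.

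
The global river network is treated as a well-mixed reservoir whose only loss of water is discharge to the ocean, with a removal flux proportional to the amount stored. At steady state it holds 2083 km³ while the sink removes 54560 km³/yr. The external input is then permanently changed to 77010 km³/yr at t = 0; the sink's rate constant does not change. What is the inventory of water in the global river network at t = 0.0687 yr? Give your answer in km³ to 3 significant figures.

2800 km³

τ = M₀/F₀ = 2083/54560 = 0.03818 yr; rate constant k = 1/τ.
New steady state M_∞ = F₁/k = F₁·τ = 77010 × 0.03818 = 2940.1 km³.
M(t) = M_∞ + (M₀ − M_∞)·e^(−t/τ); t/τ = 0.0687/0.03818 = 1.799, so e^(−t/τ) = 0.1654.
M(t) = 2940.1 − 857.1 × 0.1654 = 2798.3 km³.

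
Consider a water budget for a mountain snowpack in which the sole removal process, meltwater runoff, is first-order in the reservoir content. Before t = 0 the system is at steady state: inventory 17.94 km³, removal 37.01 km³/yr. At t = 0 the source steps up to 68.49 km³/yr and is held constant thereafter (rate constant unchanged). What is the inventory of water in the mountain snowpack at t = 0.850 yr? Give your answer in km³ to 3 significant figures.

30.6 km³

τ = M₀/F₀ = 17.94/37.01 = 0.4847 yr; rate constant k = 1/τ.
New steady state M_∞ = F₁/k = F₁·τ = 68.49 × 0.4847 = 33.199 km³.
M(t) = M_∞ + (M₀ − M_∞)·e^(−t/τ); t/τ = 0.850/0.4847 = 1.754, so e^(−t/τ) = 0.1732.
M(t) = 33.199 − 15.26 × 0.1732 = 30.557 km³.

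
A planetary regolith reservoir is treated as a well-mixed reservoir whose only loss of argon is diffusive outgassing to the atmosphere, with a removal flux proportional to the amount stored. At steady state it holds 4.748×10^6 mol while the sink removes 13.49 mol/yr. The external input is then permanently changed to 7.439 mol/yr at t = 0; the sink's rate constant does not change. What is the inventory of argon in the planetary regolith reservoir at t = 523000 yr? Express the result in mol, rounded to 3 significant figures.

3.10×10^6 mol

τ = M₀/F₀ = 4.748×10^6/13.49 = 352000 yr; rate constant k = 1/τ.
New steady state M_∞ = F₁/k = F₁·τ = 7.439 × 352000 = 2.6183×10^6 mol.
M(t) = M_∞ + (M₀ − M_∞)·e^(−t/τ); t/τ = 523000/352000 = 1.486, so e^(−t/τ) = 0.2263.
M(t) = 2.6183×10^6 + 2.130×10^6 × 0.2263 = 3.1002×10^6 mol.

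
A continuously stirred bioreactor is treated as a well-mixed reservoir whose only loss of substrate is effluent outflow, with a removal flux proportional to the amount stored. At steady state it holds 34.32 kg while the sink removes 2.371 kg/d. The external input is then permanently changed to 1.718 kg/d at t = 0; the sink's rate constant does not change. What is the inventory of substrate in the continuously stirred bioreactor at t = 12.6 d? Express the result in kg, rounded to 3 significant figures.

28.8 kg

Residence time τ = M₀/F₀ = 14.47 d. The eventual steady state is M_∞ = M₀·(F₁/F₀) = 34.32 × 1.718/2.371 = 24.868 kg.
The anomaly ΔM(t) = M(t) − M_∞ decays as ΔM₀·e^(−t/τ) with ΔM₀ = 34.32 − 24.868 = 9.452 kg.
At t = 12.6 d, e^(−t/τ) = e^(−0.8705) = 0.4188, so ΔM = 3.958 kg and M = 24.868 + 3.958 = 28.826 kg.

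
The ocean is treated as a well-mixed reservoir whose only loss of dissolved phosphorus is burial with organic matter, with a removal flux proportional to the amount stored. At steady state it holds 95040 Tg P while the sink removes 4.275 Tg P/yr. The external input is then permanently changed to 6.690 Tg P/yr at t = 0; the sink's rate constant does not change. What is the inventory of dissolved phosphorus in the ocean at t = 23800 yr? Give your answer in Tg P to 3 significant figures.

130000 Tg P

Residence time τ = M₀/F₀ = 22230 yr. The eventual steady state is M_∞ = M₀·(F₁/F₀) = 95040 × 6.690/4.275 = 148730 Tg P.
The anomaly ΔM(t) = M(t) − M_∞ decays as ΔM₀·e^(−t/τ) with ΔM₀ = 95040 − 148730 = −53690 Tg P.
At t = 23800 yr, e^(−t/τ) = e^(−1.071) = 0.3428, so ΔM = −18410 Tg P and M = 148730 − 18410 = 130320 Tg P.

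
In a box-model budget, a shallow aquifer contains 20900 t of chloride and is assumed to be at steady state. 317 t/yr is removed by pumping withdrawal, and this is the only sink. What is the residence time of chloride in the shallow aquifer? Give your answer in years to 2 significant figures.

τ = M / F = 20900 / 317 = 65.93 yr.

66 yr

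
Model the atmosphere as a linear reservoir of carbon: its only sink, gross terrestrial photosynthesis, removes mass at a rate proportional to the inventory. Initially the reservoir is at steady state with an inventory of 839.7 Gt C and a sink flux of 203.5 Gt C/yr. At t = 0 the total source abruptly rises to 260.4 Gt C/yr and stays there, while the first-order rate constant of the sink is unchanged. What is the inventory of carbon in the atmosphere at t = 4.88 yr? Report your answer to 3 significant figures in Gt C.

τ = M₀/F₀ = 839.7/203.5 = 4.126 yr; rate constant k = 1/τ.
New steady state M_∞ = F₁/k = F₁·τ = 260.4 × 4.126 = 1074.5 Gt C.
M(t) = M_∞ + (M₀ − M_∞)·e^(−t/τ); t/τ = 4.88/4.126 = 1.183, so e^(−t/τ) = 0.3065.
M(t) = 1074.5 − 234.8 × 0.3065 = 1002.5 Gt C.

1000 Gt C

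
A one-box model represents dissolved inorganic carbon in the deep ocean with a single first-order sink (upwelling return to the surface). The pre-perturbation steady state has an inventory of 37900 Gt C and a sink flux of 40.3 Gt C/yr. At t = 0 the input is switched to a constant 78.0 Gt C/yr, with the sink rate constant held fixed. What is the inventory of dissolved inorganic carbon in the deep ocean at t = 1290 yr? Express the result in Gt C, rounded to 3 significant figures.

τ = M₀/F₀ = 37900/40.3 = 940.4 yr; rate constant k = 1/τ.
New steady state M_∞ = F₁/k = F₁·τ = 78.0 × 940.4 = 73355 Gt C.
M(t) = M_∞ + (M₀ − M_∞)·e^(−t/τ); t/τ = 1290/940.4 = 1.372, so e^(−t/τ) = 0.2537.
M(t) = 73355 − 35450 × 0.2537 = 64361 Gt C.

64400 Gt C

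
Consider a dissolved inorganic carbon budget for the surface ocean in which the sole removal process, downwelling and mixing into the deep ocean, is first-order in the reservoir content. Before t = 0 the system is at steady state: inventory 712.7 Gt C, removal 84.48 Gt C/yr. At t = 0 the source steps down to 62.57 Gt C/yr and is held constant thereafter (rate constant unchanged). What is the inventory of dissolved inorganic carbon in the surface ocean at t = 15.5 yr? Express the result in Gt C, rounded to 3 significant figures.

τ = M₀/F₀ = 712.7/84.48 = 8.436 yr; rate constant k = 1/τ.
New steady state M_∞ = F₁/k = F₁·τ = 62.57 × 8.436 = 527.86 Gt C.
M(t) = M_∞ + (M₀ − M_∞)·e^(−t/τ); t/τ = 15.5/8.436 = 1.837, so e^(−t/τ) = 0.1592.
M(t) = 527.86 + 184.8 × 0.1592 = 557.30 Gt C.

557 Gt C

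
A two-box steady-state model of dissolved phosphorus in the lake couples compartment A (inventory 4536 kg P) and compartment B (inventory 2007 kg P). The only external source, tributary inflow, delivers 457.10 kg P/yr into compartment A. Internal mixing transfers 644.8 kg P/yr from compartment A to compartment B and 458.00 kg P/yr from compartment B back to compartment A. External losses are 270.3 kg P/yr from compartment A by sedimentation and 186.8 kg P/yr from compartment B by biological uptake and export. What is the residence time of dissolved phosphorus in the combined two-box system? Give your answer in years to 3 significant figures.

14.3 yr

Treat the two boxes together as one reservoir: the mixing fluxes between them are internal recycling, so τ = ΣM / Σ(external losses).
M_total = 4536 + 2007 = 6543.0 kg P.
ΣF_external_out = 270.3 + 186.8 = 457.10 kg P/yr.
τ = M_total / ΣF_ext = 6543.0 / 457.10 = 14.31 yr.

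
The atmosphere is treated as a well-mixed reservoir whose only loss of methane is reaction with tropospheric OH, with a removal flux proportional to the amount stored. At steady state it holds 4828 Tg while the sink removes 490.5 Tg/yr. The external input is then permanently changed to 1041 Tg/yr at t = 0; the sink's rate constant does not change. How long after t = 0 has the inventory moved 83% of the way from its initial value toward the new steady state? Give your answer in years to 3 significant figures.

τ = M₀/F₀ = 4828/490.5 = 9.843 yr.
The remaining gap fraction is e^(−t/τ); 83% covered ⇒ e^(−t/τ) = 0.170.
t = −τ ln(0.170) = 9.843 × 1.772 = 17.44 yr.

17.4 yr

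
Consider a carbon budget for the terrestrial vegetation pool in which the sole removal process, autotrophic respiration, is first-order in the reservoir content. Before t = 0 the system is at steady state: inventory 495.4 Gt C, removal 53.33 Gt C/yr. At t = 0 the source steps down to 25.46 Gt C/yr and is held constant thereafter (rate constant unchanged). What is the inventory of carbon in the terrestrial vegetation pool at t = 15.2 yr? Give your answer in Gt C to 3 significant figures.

287 Gt C

Residence time τ = M₀/F₀ = 9.289 yr. The eventual steady state is M_∞ = M₀·(F₁/F₀) = 495.4 × 25.46/53.33 = 236.51 Gt C.
The anomaly ΔM(t) = M(t) − M_∞ decays as ΔM₀·e^(−t/τ) with ΔM₀ = 495.4 − 236.51 = 258.9 Gt C.
At t = 15.2 yr, e^(−t/τ) = e^(−1.636) = 0.1947, so ΔM = 50.41 Gt C and M = 236.51 + 50.41 = 286.91 Gt C.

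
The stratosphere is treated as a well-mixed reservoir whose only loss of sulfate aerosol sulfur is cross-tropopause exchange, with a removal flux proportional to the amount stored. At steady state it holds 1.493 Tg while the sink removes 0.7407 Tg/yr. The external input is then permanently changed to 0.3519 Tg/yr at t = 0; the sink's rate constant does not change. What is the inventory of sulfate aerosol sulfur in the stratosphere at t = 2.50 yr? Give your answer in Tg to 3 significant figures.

0.936 Tg

Residence time τ = M₀/F₀ = 2.016 yr. The eventual steady state is M_∞ = M₀·(F₁/F₀) = 1.493 × 0.3519/0.7407 = 0.70931 Tg.
The anomaly ΔM(t) = M(t) − M_∞ decays as ΔM₀·e^(−t/τ) with ΔM₀ = 1.493 − 0.70931 = 0.7837 Tg.
At t = 2.50 yr, e^(−t/τ) = e^(−1.240) = 0.2893, so ΔM = 0.2267 Tg and M = 0.70931 + 0.2267 = 0.93603 Tg.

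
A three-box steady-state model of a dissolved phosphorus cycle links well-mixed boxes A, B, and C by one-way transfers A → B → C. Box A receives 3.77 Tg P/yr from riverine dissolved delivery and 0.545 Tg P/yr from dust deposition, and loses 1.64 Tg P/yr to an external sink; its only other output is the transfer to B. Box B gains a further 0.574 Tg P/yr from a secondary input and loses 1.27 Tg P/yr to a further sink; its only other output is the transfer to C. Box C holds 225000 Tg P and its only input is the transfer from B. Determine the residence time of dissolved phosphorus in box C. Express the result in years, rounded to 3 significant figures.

114000 yr

Box A: F(A→B) = (3.77 + 0.545) − 1.64 = 2.6750 Tg P/yr.
Box B: F(B→C) = (2.6750 + 0.574) − 1.27 = 1.9790 Tg P/yr.
Box C throughput = its input = 1.9790 Tg P/yr; τ = 225000 / 1.9790 = 113700 yr.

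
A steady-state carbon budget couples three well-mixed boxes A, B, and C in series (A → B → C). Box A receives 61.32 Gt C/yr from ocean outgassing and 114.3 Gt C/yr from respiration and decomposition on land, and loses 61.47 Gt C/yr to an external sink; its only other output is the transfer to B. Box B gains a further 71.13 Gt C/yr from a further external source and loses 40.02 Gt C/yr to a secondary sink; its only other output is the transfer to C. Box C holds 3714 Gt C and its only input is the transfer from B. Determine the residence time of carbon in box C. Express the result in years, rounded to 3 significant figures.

25.6 yr

Box A: F(A→B) = (61.32 + 114.3) − 61.47 = 114.15 Gt C/yr.
Box B: F(B→C) = (114.15 + 71.13) − 40.02 = 145.26 Gt C/yr.
Box C throughput = its input = 145.26 Gt C/yr; τ = 3714 / 145.26 = 25.57 yr.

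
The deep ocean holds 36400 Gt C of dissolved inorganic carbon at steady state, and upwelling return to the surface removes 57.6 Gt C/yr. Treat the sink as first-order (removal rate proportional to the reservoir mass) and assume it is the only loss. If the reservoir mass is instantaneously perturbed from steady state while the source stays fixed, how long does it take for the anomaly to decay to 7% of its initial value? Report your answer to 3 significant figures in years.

1680 yr

For a linear reservoir the anomaly decays as exp(−t/τ) with τ = M/F = 36400/57.6 = 631.9 yr.
exp(−t/τ) = 0.07 ⇒ t = −τ ln(0.07) = 631.9 × 2.659 = 1681 yr.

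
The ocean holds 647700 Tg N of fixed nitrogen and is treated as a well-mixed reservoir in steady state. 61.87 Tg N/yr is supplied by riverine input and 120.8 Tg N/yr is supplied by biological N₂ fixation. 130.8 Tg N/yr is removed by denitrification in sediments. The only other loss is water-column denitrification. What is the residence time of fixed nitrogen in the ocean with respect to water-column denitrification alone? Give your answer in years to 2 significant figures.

At steady state ΣF_in = ΣF_out.
ΣF_in = 61.87 + 120.8 = 182.67 Tg N/yr.
Water-column denitrification flux = ΣF_in − (130.8) = 182.67 − 130.8 = 51.87 Tg N/yr.
τ = M / F = 647700 / 51.87 = 12490 yr.

12000 yr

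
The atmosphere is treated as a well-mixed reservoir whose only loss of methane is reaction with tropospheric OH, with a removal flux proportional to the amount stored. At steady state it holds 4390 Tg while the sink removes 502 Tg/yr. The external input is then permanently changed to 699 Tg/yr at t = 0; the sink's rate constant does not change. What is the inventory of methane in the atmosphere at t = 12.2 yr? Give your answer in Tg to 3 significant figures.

τ = M₀/F₀ = 4390/502 = 8.745 yr; rate constant k = 1/τ.
New steady state M_∞ = F₁/k = F₁·τ = 699 × 8.745 = 6112.8 Tg.
M(t) = M_∞ + (M₀ − M_∞)·e^(−t/τ); t/τ = 12.2/8.745 = 1.395, so e^(−t/τ) = 0.2478.
M(t) = 6112.8 − 1723 × 0.2478 = 5685.8 Tg.

5690 Tg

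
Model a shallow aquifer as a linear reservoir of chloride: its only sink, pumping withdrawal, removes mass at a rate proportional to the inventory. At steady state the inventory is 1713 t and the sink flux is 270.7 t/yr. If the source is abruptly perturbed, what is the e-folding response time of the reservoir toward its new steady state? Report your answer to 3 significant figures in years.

6.33 yr

For a linear reservoir the response time equals the residence time τ = M/F.
τ = 1713 / 270.7 = 6.328 yr.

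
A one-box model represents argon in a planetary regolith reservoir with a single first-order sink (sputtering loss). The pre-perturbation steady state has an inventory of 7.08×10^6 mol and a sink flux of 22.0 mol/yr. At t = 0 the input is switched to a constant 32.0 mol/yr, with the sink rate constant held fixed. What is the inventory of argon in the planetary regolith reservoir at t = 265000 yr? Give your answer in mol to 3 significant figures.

8.89×10^6 mol

τ = M₀/F₀ = 7.08×10^6/22.0 = 321800 yr; rate constant k = 1/τ.
New steady state M_∞ = F₁/k = F₁·τ = 32.0 × 321800 = 1.0298×10^7 mol.
M(t) = M_∞ + (M₀ − M_∞)·e^(−t/τ); t/τ = 265000/321800 = 0.8234, so e^(−t/τ) = 0.4389.
M(t) = 1.0298×10^7 − 3.218×10^6 × 0.4389 = 8.8857×10^6 mol.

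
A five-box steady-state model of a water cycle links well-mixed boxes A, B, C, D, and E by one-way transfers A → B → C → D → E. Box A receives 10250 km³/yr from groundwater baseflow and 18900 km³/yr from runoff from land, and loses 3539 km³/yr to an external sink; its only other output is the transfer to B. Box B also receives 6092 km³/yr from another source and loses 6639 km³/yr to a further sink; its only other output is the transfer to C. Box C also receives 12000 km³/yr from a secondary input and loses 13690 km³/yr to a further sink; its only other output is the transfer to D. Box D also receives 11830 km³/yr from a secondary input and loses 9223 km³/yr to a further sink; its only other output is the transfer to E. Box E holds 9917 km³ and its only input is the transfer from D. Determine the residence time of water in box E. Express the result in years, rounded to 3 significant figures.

0.382 yr

Box A: F(A→B) = (10250 + 18900) − 3539 = 25611 km³/yr.
Box B: F(B→C) = (25611 + 6092) − 6639 = 25064 km³/yr.
Box C: F(C→D) = (25064 + 12000) − 13690 = 23374 km³/yr.
Box D: F(D→E) = (23374 + 11830) − 9223 = 25981 km³/yr.
Box E throughput = its input = 25981 km³/yr; τ = 9917 / 25981 = 0.3817 yr.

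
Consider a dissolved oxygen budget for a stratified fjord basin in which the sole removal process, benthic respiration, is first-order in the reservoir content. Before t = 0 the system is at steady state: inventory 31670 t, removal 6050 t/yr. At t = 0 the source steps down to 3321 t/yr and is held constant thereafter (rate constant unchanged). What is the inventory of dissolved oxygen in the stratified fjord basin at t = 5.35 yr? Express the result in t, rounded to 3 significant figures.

Residence time τ = M₀/F₀ = 5.235 yr. The eventual steady state is M_∞ = M₀·(F₁/F₀) = 31670 × 3321/6050 = 17384 t.
The anomaly ΔM(t) = M(t) − M_∞ decays as ΔM₀·e^(−t/τ) with ΔM₀ = 31670 − 17384 = 14290 t.
At t = 5.35 yr, e^(−t/τ) = e^(−1.022) = 0.3599, so ΔM = 5141 t and M = 17384 + 5141 = 22525 t.

22500 t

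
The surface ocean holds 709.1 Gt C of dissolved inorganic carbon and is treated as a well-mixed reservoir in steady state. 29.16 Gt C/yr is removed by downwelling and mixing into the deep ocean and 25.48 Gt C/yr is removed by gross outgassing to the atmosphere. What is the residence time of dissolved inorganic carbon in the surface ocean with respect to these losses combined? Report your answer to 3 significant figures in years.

13.0 yr

Total removal = 29.16 + 25.48 = 54.640 Gt C/yr.
τ = M / ΣF_out = 709.1 / 54.640 = 12.98 yr.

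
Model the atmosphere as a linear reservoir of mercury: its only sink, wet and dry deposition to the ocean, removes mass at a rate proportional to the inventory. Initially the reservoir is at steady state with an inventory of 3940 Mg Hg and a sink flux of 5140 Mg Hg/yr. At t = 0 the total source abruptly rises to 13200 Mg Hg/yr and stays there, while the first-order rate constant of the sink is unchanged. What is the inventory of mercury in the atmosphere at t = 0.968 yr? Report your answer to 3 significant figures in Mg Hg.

8370 Mg Hg

Residence time τ = M₀/F₀ = 0.7665 yr. The eventual steady state is M_∞ = M₀·(F₁/F₀) = 3940 × 13200/5140 = 10118 Mg Hg.
The anomaly ΔM(t) = M(t) − M_∞ decays as ΔM₀·e^(−t/τ) with ΔM₀ = 3940 − 10118 = −6178 Mg Hg.
At t = 0.968 yr, e^(−t/τ) = e^(−1.263) = 0.2829, so ΔM = −1748 Mg Hg and M = 10118 − 1748 = 8370.7 Mg Hg.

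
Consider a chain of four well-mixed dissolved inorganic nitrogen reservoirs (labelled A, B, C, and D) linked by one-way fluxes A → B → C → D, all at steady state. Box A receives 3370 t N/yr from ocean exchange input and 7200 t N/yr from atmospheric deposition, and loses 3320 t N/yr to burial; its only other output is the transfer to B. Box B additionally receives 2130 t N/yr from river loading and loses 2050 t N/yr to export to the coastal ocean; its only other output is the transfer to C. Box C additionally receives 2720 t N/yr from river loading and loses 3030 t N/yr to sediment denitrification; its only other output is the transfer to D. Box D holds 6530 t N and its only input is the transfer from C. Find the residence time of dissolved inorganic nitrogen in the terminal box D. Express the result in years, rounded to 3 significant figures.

0.930 yr

Box A: F(A→B) = (3370 + 7200) − 3320 = 7250.0 t N/yr.
Box B: F(B→C) = (7250.0 + 2130) − 2050 = 7330.0 t N/yr.
Box C: F(C→D) = (7330.0 + 2720) − 3030 = 7020.0 t N/yr.
Box D throughput = its input = 7020.0 t N/yr; τ = 6530 / 7020.0 = 0.9302 yr.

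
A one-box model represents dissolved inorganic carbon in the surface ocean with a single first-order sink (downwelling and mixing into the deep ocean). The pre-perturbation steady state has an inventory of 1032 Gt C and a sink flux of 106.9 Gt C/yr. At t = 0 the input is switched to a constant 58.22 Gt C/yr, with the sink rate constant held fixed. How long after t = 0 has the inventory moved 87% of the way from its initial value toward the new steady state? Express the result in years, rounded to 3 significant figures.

19.7 yr

τ = M₀/F₀ = 1032/106.9 = 9.654 yr.
The remaining gap fraction is e^(−t/τ); 87% covered ⇒ e^(−t/τ) = 0.130.
t = −τ ln(0.130) = 9.654 × 2.040 = 19.70 yr.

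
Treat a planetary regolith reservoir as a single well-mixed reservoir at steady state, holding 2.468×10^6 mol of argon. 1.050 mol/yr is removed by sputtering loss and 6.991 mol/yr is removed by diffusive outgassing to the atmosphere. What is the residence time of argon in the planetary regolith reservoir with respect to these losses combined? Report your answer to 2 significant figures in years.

Total removal = 1.050 + 6.991 = 8.0410 mol/yr.
τ = M / ΣF_out = 2.468×10^6 / 8.0410 = 306900 yr.

310000 yr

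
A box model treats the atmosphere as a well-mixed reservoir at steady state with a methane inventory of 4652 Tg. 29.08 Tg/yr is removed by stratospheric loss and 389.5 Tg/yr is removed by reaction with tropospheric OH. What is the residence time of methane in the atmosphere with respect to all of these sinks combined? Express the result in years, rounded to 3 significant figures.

11.1 yr

Total removal flux = 29.08 + 389.5 = 418.58 Tg/yr.
τ = M / ΣF_out = 4652 / 418.58 = 11.11 yr.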